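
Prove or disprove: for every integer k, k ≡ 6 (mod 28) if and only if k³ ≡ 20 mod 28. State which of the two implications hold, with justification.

Only the forward direction holds.

(⟹) Suppose k ≡ 6 (mod 28). Write k = 28j + 6. Then (28j + 6)³ = 21952j³ + 14112j² + 3024j + 216 = 28(784j³ + 504j² + 108j + 7) + 20, so k³ ≡ 20 (mod 28).

(⟸) This fails: take k = 10. Then 10³ = 1000 ≡ 20 (mod 28), yet 10 ≡ 10 (mod 28), not 6.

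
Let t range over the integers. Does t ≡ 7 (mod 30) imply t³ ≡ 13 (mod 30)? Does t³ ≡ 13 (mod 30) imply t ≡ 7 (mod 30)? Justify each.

(⇒) Suppose t ≡ 7 (mod 30). Write t = 30j + 7. Then (30j + 7)³ = 27000j³ + 18900j² + 4410j + 343 = 30(900j³ + 630j² + 147j + 11) + 13, so t³ ≡ 13 (mod 30).

(⇐) Conversely, suppose t³ ≡ 13 (mod 30). The only residue r in {0, …, 29} with r³ ≡ 13 (mod 30) is r = 7, so t ≡ 7 (mod 30).

Both directions hold; the statement is true.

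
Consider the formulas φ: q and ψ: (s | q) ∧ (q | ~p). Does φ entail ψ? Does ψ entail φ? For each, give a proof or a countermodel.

(⟹) Assume the antecedent. If q is true, (s | q) ∧ (q | ~p) reduces to true regardless of the other variables. If q is false, the antecedent cannot hold. Either way (s | q) ∧ (q | ~p) holds.

(⟸) This fails. Under q = F, s = T, p = F, the left side is false but the right side is true.

(⇒) holds; (⇐) fails.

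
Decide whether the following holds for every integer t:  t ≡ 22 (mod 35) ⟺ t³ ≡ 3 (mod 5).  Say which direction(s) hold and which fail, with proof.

[⇐] This fails: take t = 2. Then 2³ = 8 ≡ 3 (mod 5), yet 2 ≡ 2 (mod 35), not 22.

[⇒] Suppose t ≡ 22 (mod 35). Then t³ ≡ 22³ = 10648 (mod 35), and since 5 ∣ 35, also t³ ≡ 3 (mod 5).

(⇒) holds; (⇐) fails.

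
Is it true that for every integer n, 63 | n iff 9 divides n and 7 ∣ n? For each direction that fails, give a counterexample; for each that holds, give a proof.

[⇒] If 63 ∣ n, write n = 63q. Since 63 = 7·9, n = 9·(7q), so 9 ∣ n; and since 63 = 9·7, n = 7·(9q), so 7 ∣ n.

[⇐] Suppose 9 ∣ n and 7 ∣ n. Any common multiple of 9 and 7 is a multiple of their lcm; here gcd(9, 7) = 1, so lcm(9, 7) = 9·7 = 63, so 63 ∣ n.

Both directions hold; the statement is true.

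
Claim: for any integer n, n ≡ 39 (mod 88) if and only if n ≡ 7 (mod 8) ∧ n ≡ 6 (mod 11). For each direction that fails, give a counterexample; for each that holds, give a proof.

Both implications hold.

[⇒] Suppose n ≡ 39 (mod 88); write n = 88j + 39. Since 8 ∣ 88, reducing mod 8 gives n ≡ 39 ≡ 7 (mod 8); since 11 ∣ 88, reducing mod 11 gives n ≡ 39 ≡ 6 (mod 11).

[⇐] Conversely, if n ≡ 7 (mod 8) and n ≡ 6 (mod 11), then by the Chinese remainder theorem n ≡ 39 (mod 88). This is exactly n ≡ 39 (mod 88).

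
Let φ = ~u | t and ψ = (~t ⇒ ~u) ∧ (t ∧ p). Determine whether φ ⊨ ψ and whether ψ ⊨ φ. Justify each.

Only the reverse direction holds.

[⇐] Assume the antecedent. If p is true, the antecedent forces (p = T, t = T, u = F) or (p = T, t = T, u = T), and ~u | t holds there. If p is false, the antecedent cannot hold. Either way ~u | t holds.

[⇒] This fails. Under p = F, t = F, u = F, the left side is true but the right side is false.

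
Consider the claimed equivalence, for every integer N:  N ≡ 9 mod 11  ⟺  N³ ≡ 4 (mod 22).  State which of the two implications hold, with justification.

(⇒) fails and (⇐) fails.

(⟹) This fails: take N = 9. Then 9 ≡ 9 (mod 11), but 9³ = 729 ≡ 3 (mod 22), not 4.

(⟸) This fails: take N = 16. Then 16³ = 4096 ≡ 4 (mod 22), yet 16 ≡ 5 (mod 11), not 9.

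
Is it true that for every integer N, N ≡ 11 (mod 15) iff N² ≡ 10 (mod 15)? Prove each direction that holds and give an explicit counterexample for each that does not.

(⇒) This fails: take N = 11. Then 11 ≡ 11 (mod 15), but 11² = 121 ≡ 1 (mod 15), not 10.

(⇐) This fails: take N = 5. Then 5² = 25 ≡ 10 (mod 15), yet 5 ≡ 5 (mod 15), not 11.

Neither direction holds.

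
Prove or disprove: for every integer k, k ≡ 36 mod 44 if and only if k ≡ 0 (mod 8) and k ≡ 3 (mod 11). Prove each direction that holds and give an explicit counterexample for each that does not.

The forward direction fails; the converse holds.

Forward direction. This fails: k = 36 gives 36 ≡ 36 (mod 44) but 36 ≡ 4 (mod 8), so the conjunction on the right does not hold.

Converse. If k ≡ 0 (mod 8) and k ≡ 3 (mod 11), then by the Chinese remainder theorem k ≡ 80 (mod 88). Since 80 ≡ 36 (mod 44) and 44 ∣ 88, we get k ≡ 36 (mod 44).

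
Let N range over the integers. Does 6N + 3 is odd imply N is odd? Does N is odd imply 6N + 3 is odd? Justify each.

(⇒) This fails: take N = 2. Then 6N + 3 = 15, which is odd, yet N = 2 is even, not odd.

(⇐) Suppose N is odd. Since 6 is even, 6N is even for every N, so 6N + 3 has the same parity as 3, which is odd. Hence 6N + 3 is odd.

Only the reverse direction holds.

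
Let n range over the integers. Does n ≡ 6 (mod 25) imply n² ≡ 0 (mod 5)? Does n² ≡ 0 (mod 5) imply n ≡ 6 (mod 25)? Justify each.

(⇒) fails and (⇐) fails.

(⟹) This fails: take n = 6. Then 6 ≡ 6 (mod 25), but 6² = 36 ≡ 1 (mod 5), not 0.

(⟸) This fails: take n = 0. Then 0² = 0 ≡ 0 (mod 5), yet 0 ≡ 0 (mod 25), not 6.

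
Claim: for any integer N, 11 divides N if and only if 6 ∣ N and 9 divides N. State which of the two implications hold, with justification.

Forward direction. This fails: take N = 11. Certainly 11 ∣ 11, but 6 ∤ 11.

Converse. This fails: take N = 18. Both 6 ∣ 18 and 9 ∣ 18, yet 18 is not a multiple of 11 (since 18 = 1·11 + 7), so 11 ∤ 18.

Neither direction holds.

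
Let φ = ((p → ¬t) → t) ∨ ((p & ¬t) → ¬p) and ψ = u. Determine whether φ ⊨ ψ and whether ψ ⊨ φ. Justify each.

Forward direction. This fails. Under u = F, t = F, p = F, the left side is true but the right side is false.

Converse. This fails. Under u = T, t = F, p = T, the left side is false but the right side is true.

(⇒) fails and (⇐) fails.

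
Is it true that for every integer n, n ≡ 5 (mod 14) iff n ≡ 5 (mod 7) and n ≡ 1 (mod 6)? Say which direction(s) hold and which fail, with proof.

Forward direction. This fails: n = 33 gives 33 ≡ 5 (mod 14) but 33 ≡ 3 (mod 6), so the conjunction on the right does not hold.

Converse. If n ≡ 5 (mod 7) and n ≡ 1 (mod 6), then by the Chinese remainder theorem n ≡ 19 (mod 42). Since 19 ≡ 5 (mod 14) and 14 ∣ 42, we get n ≡ 5 (mod 14).

Only the converse holds.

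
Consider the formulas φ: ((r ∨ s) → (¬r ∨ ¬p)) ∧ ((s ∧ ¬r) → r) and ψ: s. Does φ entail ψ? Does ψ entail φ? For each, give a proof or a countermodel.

Neither direction holds.

Forward direction. This fails. Under s = F, p = F, r = F, the left side is true but the right side is false.

Converse. This fails. Under s = T, p = F, r = F, the left side is false but the right side is true.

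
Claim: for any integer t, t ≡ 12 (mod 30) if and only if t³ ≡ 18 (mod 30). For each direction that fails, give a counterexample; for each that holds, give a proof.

(⟹) Suppose t ≡ 12 (mod 30). Write t = 30j + 12. Then (30j + 12)³ = 27000j³ + 32400j² + 12960j + 1728 = 30(900j³ + 1080j² + 432j + 57) + 18, so t³ ≡ 18 (mod 30).

(⟸) Conversely, suppose t³ ≡ 18 (mod 30). The only residue r in {0, …, 29} with r³ ≡ 18 (mod 30) is r = 12, so t ≡ 12 (mod 30).

Both directions hold; the statement is true.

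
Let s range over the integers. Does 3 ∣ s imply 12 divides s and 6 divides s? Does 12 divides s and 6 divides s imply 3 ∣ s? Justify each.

Not equivalent: only (⇐) holds.

[⇒] This fails: take s = 3. Certainly 3 ∣ 3, but 12 ∤ 3.

[⇐] Suppose 12 ∣ s and 6 ∣ s. Any common multiple of 12 and 6 is a multiple of their lcm; here lcm(12, 6) = 12·6/gcd(12, 6) = 72/6 = 12, so 12 ∣ s. Since 3 ∣ 12, it follows that 3 ∣ s.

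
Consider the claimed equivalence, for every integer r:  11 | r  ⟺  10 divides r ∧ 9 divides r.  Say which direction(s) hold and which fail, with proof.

Both directions fail.

Forward direction. This fails: take r = 11. Certainly 11 ∣ 11, but 10 ∤ 11.

Converse. This fails: take r = 90. Both 10 ∣ 90 and 9 ∣ 90, yet 90 is not a multiple of 11 (since 90 = 8·11 + 2), so 11 ∤ 90.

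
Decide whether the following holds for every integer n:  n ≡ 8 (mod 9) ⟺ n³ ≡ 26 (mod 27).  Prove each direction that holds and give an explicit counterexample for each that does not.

Forward direction. Suppose n ≡ 8 (mod 9). Working modulo 27, n ∈ {8, 17, 26}; for each such r, r³ ≡ 26 (mod 27).

Converse. The residues r modulo 27 with r³ ≡ 26 (mod 27) are exactly {8, 17, 26}, and each is ≡ 8 (mod 9).

Equivalent; both directions hold.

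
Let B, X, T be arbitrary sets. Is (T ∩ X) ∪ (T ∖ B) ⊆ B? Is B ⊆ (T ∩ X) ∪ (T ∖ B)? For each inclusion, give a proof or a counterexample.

Both inclusions fail.

(⟹) This inclusion fails. Take B = ∅, X = ∅, T = {1}; then 1 ∈ (T ∩ X) ∪ (T ∖ B) but 1 ∉ B.

(⟸) This inclusion fails. Take B = {1}, X = ∅, T = ∅; then 1 ∈ B but 1 ∉ (T ∩ X) ∪ (T ∖ B).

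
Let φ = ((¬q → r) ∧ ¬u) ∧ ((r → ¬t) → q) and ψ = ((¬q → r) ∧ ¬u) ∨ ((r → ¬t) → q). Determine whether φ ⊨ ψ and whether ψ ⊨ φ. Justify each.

The forward direction holds; the converse fails.

Converse. This fails. Under u = F, t = F, r = T, q = F, the left side is false but the right side is true.

Forward direction. Assume the antecedent. If q is true, the consequent reduces to true regardless of the other variables. If q is false, the antecedent forces (u = F, t = T, r = T, q = F), and the consequent holds there. Either way the consequent holds.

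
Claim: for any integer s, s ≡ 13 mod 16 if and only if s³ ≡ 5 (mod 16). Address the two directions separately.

Both directions hold; the statement is true.

[⇐] Suppose s³ ≡ 5 (mod 16). The only residue r in {0, …, 15} with r³ ≡ 5 (mod 16) is r = 13, so s ≡ 13 (mod 16).

[⇒] Suppose s ≡ 13 mod 16. Write s = 16j + 13. Then (16j + 13)³ = 4096j³ + 9984j² + 8112j + 2197 = 16(256j³ + 624j² + 507j + 137) + 5, so s³ ≡ 5 (mod 16).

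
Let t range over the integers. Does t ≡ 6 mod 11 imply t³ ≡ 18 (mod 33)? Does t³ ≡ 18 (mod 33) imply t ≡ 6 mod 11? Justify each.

(←) The residues r modulo 33 with r³ ≡ 18 (mod 33) are exactly {6}, and each is ≡ 6 (mod 11).

(→) This fails: take t = 17. Then 17 ≡ 6 (mod 11), but 17³ = 4913 ≡ 29 (mod 33), not 18.

Only the converse holds.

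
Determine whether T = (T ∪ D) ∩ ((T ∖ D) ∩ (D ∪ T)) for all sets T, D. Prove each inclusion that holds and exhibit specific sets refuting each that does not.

(⟹) This inclusion fails. Take T = {1}, D = {1}; then 1 ∈ T but 1 ∉ (T ∪ D) ∩ ((T ∖ D) ∩ (D ∪ T)).

(⟸) Let x ∈ (T ∪ D) ∩ ((T ∖ D) ∩ (D ∪ T)). Then x ∈ T and x ∉ D, from which x ∈ T.

The sets are not equal: only the reverse inclusion holds.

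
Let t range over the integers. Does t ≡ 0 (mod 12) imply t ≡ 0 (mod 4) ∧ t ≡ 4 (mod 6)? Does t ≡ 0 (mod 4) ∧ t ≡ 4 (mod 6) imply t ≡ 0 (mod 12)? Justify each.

Neither implication holds.

(⟹) This fails: t = 0 gives 0 ≡ 0 (mod 12) but 0 ≡ 0 (mod 6), so the conjunction on the right does not hold.

(⟸) This fails: t = 4 satisfies both congruences on the right (4 ≡ 0 mod 4 and 4 ≡ 4 mod 6) yet 4 ≡ 4 (mod 12), not 0.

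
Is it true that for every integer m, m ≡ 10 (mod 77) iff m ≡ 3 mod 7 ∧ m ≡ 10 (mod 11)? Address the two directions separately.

[⇒] Suppose m ≡ 10 (mod 77); write m = 77j + 10. Since 7 ∣ 77, reducing mod 7 gives m ≡ 10 ≡ 3 (mod 7); since 11 ∣ 77, reducing mod 11 gives m ≡ 10 (mod 11).

[⇐] Conversely, if m ≡ 3 (mod 7) and m ≡ 10 (mod 11), then by the Chinese remainder theorem m ≡ 10 (mod 77). This is exactly m ≡ 10 (mod 77).

Both directions hold.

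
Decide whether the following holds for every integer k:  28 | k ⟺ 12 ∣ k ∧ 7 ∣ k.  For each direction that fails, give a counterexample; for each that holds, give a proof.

Not equivalent: only (⇐) holds.

[⇒] This fails: take k = 28. Certainly 28 ∣ 28, but 12 ∤ 28.

[⇐] Suppose 12 ∣ k and 7 ∣ k. Any common multiple of 12 and 7 is a multiple of their lcm; here gcd(12, 7) = 1, so lcm(12, 7) = 12·7 = 84, so 84 ∣ k. Since 28 ∣ 84, it follows that 28 ∣ k.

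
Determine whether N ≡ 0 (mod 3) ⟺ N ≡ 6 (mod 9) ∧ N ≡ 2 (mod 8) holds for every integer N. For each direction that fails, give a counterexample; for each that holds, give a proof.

Converse. If N ≡ 6 (mod 9) and N ≡ 2 (mod 8), then by the Chinese remainder theorem N ≡ 42 (mod 72). Since 42 ≡ 0 (mod 3) and 3 ∣ 72, we get N ≡ 0 (mod 3).

Forward direction. This fails: N = 0 gives 0 ≡ 0 (mod 3) but 0 ≡ 0 (mod 9), so the conjunction on the right does not hold.

Not equivalent: only (⇐) holds.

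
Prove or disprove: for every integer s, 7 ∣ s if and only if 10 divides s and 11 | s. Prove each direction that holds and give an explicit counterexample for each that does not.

(⟹) This fails: take s = 7. Certainly 7 ∣ 7, but 10 ∤ 7.

(⟸) This fails: take s = 110. Both 10 ∣ 110 and 11 ∣ 110, yet 110 is not a multiple of 7 (since 110 = 15·7 + 5), so 7 ∤ 110.

(⇒) fails and (⇐) fails.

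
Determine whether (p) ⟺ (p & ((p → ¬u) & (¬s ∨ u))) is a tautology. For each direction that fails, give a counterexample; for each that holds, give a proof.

The forward direction fails; the converse holds.

Forward direction. This fails. Under u = T, s = F, p = T, the left side is true but the right side is false.

Converse. Assume the antecedent. If u is true, the antecedent cannot hold. If u is false, the antecedent forces (u = F, s = F, p = T), and p holds there. Either way p holds.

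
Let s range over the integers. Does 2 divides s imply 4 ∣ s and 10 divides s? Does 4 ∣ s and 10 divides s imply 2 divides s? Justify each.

Converse. Suppose 4 ∣ s and 10 ∣ s. Any common multiple of 4 and 10 is a multiple of their lcm; here lcm(4, 10) = 4·10/gcd(4, 10) = 40/2 = 20, so 20 ∣ s. Since 2 ∣ 20, it follows that 2 ∣ s.

Forward direction. This fails: take s = 2. Certainly 2 ∣ 2, but 4 ∤ 2.

Only the reverse direction holds.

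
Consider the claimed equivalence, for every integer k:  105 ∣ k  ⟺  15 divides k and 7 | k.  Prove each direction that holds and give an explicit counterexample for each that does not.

(⟸) Suppose 15 ∣ k and 7 ∣ k. Any common multiple of 15 and 7 is a multiple of their lcm; here gcd(15, 7) = 1, so lcm(15, 7) = 15·7 = 105, so 105 ∣ k.

(⟹) If 105 ∣ k, write k = 105q. Since 105 = 7·15, k = 15·(7q), so 15 ∣ k; and since 105 = 15·7, k = 7·(15q), so 7 ∣ k.

Both directions hold.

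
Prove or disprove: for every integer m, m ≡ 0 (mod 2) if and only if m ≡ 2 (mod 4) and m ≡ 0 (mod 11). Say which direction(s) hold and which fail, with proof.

Only the reverse direction holds.

[⇒] This fails: m = 0 gives 0 ≡ 0 (mod 2) but 0 ≡ 0 (mod 4), so the conjunction on the right does not hold.

[⇐] Conversely, if m ≡ 2 (mod 4) and m ≡ 0 (mod 11), then by the Chinese remainder theorem m ≡ 22 (mod 44). Since 22 ≡ 0 (mod 2) and 2 ∣ 44, we get m ≡ 0 (mod 2).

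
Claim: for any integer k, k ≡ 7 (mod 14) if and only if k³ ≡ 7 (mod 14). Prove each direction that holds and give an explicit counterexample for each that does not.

Both directions hold; the statement is true.

Forward direction. Suppose k ≡ 7 (mod 14). Write k = 14j + 7. Then (14j + 7)³ = 2744j³ + 4116j² + 2058j + 343 = 14(196j³ + 294j² + 147j + 24) + 7, so k³ ≡ 7 (mod 14).

Converse. Suppose k³ ≡ 7 (mod 14). The only residue r in {0, …, 13} with r³ ≡ 7 (mod 14) is r = 7, so k ≡ 7 (mod 14).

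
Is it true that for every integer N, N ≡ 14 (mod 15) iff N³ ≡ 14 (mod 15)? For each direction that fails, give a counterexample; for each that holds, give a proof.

Equivalent; both directions hold.

(→) Suppose N ≡ 14 (mod 15). Write N = 15j + 14. Then (15j + 14)³ = 3375j³ + 9450j² + 8820j + 2744 = 15(225j³ + 630j² + 588j + 182) + 14, so N³ ≡ 14 (mod 15).

(←) Conversely, suppose N³ ≡ 14 (mod 15). The only residue r in {0, …, 14} with r³ ≡ 14 (mod 15) is r = 14, so N ≡ 14 (mod 15).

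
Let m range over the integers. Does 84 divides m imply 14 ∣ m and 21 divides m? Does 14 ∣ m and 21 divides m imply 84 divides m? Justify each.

Only the forward direction holds.

(→) If 84 ∣ m, write m = 84q. Since 84 = 6·14, m = 14·(6q), so 14 ∣ m; and since 84 = 4·21, m = 21·(4q), so 21 ∣ m.

(←) This fails: take m = 42. Both 14 ∣ 42 and 21 ∣ 42, yet 42 is not a multiple of 84 (since 42 = 0·84 + 42), so 84 ∤ 42.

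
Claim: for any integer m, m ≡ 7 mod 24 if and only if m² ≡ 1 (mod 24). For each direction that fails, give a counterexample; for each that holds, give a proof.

(⇒) Suppose m ≡ 7 mod 24. Write m = 24j + 7. Then (24j + 7)² = 576j² + 336j + 49 = 24(24j² + 14j + 2) + 1, so m² ≡ 1 (mod 24).

(⇐) This fails: take m = 1. Then 1² = 1 ≡ 1 (mod 24), yet 1 ≡ 1 (mod 24), not 7.

(⇒) holds; (⇐) fails.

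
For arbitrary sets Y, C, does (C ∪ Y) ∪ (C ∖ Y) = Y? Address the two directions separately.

Only the reverse inclusion holds.

(⊇) Let x ∈ Y. Then either x ∈ Y and x ∉ C; or x ∈ Y ∩ C. In each case x ∈ (C ∪ Y) ∪ (C ∖ Y), so Y ⊆ (C ∪ Y) ∪ (C ∖ Y).

(⊆) This inclusion fails. Take Y = ∅, C = {1}; then 1 ∈ (C ∪ Y) ∪ (C ∖ Y) but 1 ∉ Y.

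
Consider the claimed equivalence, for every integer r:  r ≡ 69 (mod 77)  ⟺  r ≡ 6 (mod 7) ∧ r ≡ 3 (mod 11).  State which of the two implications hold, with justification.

Both directions hold.

[⇒] Suppose r ≡ 69 (mod 77); write r = 77j + 69. Since 7 ∣ 77, reducing mod 7 gives r ≡ 69 ≡ 6 (mod 7); since 11 ∣ 77, reducing mod 11 gives r ≡ 69 ≡ 3 (mod 11).

[⇐] Conversely, if r ≡ 6 (mod 7) and r ≡ 3 (mod 11), then by the Chinese remainder theorem r ≡ 69 (mod 77). This is exactly r ≡ 69 (mod 77).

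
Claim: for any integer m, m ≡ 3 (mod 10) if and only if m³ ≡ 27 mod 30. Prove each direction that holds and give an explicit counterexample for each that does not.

Forward direction. This fails: take m = 13. Then 13 ≡ 3 (mod 10), but 13³ = 2197 ≡ 7 (mod 30), not 27.

Converse. The residues r modulo 30 with r³ ≡ 27 (mod 30) are exactly {3}, and each is ≡ 3 (mod 10).

Not equivalent: only (⇐) holds.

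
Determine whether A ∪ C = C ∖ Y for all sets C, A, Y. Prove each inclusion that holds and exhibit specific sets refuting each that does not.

The sets are not equal: only the reverse inclusion holds.

(⊇) Let x ∈ C ∖ Y. Then either x ∈ C and x ∉ A, Y; or x ∈ C ∩ A and x ∉ Y. In each case x ∈ A ∪ C, so C ∖ Y ⊆ A ∪ C.

(⊆) This inclusion fails. Take C = ∅, A = {1}, Y = ∅; then 1 ∈ A ∪ C but 1 ∉ C ∖ Y.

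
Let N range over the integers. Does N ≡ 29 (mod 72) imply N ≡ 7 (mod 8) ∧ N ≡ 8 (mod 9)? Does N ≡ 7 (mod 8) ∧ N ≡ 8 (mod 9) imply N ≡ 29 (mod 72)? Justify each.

(⇒) fails and (⇐) fails.

(⇒) This fails: N = 29 gives 29 ≡ 29 (mod 72) but 29 ≡ 5 (mod 8), so the conjunction on the right does not hold.

(⇐) This fails: N = 71 satisfies both congruences on the right (71 ≡ 7 mod 8 and 71 ≡ 8 mod 9) yet 71 ≡ 71 (mod 72), not 29.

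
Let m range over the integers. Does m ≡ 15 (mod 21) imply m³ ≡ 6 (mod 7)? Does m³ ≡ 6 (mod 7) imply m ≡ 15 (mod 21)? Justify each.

(⟹) This fails: take m = 15. Then 15 ≡ 15 (mod 21), but 15³ = 3375 ≡ 1 (mod 7), not 6.

(⟸) This fails: take m = 3. Then 3³ = 27 ≡ 6 (mod 7), yet 3 ≡ 3 (mod 21), not 15.

Neither direction holds.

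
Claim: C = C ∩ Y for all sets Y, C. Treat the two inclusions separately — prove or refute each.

(⊆) fails; (⊇) holds.

Forward inclusion. This inclusion fails. Take Y = ∅, C = {1}; then 1 ∈ C but 1 ∉ C ∩ Y.

Reverse inclusion. Let x ∈ C ∩ Y. Then x ∈ Y ∩ C, from which x ∈ C.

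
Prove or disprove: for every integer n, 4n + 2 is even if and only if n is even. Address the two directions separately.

[⇒] This fails: take n = 7. Then 4n + 2 = 30, which is even, yet n = 7 is odd, not even.

[⇐] Suppose n is even. Since 4 is even, 4n is even for every n, so 4n + 2 has the same parity as 2, which is even. Hence 4n + 2 is even.

Only the reverse direction holds.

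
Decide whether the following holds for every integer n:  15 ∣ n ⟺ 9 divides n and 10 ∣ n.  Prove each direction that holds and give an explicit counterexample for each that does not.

(⇒) fails; (⇐) holds.

(←) Suppose 9 ∣ n and 10 ∣ n. Any common multiple of 9 and 10 is a multiple of their lcm; here gcd(9, 10) = 1, so lcm(9, 10) = 9·10 = 90, so 90 ∣ n. Since 15 ∣ 90, it follows that 15 ∣ n.

(→) This fails: take n = 15. Certainly 15 ∣ 15, but 9 ∤ 15.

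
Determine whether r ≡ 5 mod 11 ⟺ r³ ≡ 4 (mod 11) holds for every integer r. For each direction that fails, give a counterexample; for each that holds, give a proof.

Both implications hold.

[⇒] Suppose r ≡ 5 mod 11. Write r = 11j + 5. Then (11j + 5)³ = 1331j³ + 1815j² + 825j + 125 = 11(121j³ + 165j² + 75j + 11) + 4, so r³ ≡ 4 (mod 11).

[⇐] Conversely, suppose r³ ≡ 4 (mod 11). The only residue r in {0, …, 10} with r³ ≡ 4 (mod 11) is r = 5, so r ≡ 5 (mod 11).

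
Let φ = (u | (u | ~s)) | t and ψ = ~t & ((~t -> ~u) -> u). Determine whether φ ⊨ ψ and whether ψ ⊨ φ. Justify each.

(⇒) fails; (⇐) holds.

[⇒] This fails. Under s = F, u = F, t = F, the left side is true but the right side is false.

[⇐] Assume the antecedent. If s is true, the antecedent forces (s = T, u = T, t = F), and (u | (u | ~s)) | t holds there. If s is false, (u | (u | ~s)) | t reduces to true regardless of the other variables. Either way (u | (u | ~s)) | t holds.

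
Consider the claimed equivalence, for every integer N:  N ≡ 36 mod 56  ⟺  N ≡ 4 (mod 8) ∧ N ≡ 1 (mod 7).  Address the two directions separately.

(⇒) Suppose N ≡ 36 (mod 56); write N = 56j + 36. Since 8 ∣ 56, reducing mod 8 gives N ≡ 36 ≡ 4 (mod 8); since 7 ∣ 56, reducing mod 7 gives N ≡ 36 ≡ 1 (mod 7).

(⇐) Conversely, if N ≡ 4 (mod 8) and N ≡ 1 (mod 7), then by the Chinese remainder theorem N ≡ 36 (mod 56). This is exactly N ≡ 36 (mod 56).

Both directions hold; the statement is true.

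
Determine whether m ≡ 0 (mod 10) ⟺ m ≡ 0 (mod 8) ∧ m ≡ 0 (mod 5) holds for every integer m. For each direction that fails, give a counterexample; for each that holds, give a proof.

(⇐) If m ≡ 0 (mod 8) and m ≡ 0 (mod 5), then by the Chinese remainder theorem m ≡ 0 (mod 40). Since 0 ≡ 0 (mod 10) and 10 ∣ 40, we get m ≡ 0 (mod 10).

(⇒) This fails: m = 10 gives 10 ≡ 0 (mod 10) but 10 ≡ 2 (mod 8), so the conjunction on the right does not hold.

(⇒) fails; (⇐) holds.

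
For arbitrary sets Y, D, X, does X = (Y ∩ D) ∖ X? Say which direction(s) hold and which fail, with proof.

Forward inclusion. This inclusion fails. Take Y = ∅, D = ∅, X = {1}; then 1 ∈ X but 1 ∉ (Y ∩ D) ∖ X.

Reverse inclusion. This inclusion fails. Take Y = {1}, D = {1}, X = ∅; then 1 ∈ (Y ∩ D) ∖ X but 1 ∉ X.

(⊆) fails and (⊇) fails.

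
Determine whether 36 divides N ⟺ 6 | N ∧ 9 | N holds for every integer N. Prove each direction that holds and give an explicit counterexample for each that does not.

(→) If 36 ∣ N, write N = 36q. Since 36 = 6·6, N = 6·(6q), so 6 ∣ N; and since 36 = 4·9, N = 9·(4q), so 9 ∣ N.

(←) This fails: take N = 18. Both 6 ∣ 18 and 9 ∣ 18, yet 18 is not a multiple of 36 (since 18 = 0·36 + 18), so 36 ∤ 18.

The forward direction holds; the converse fails.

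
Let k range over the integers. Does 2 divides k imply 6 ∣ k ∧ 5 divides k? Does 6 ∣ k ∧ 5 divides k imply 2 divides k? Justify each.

The forward direction fails; the converse holds.

(→) This fails: take k = 2. Certainly 2 ∣ 2, but 6 ∤ 2.

(←) Suppose 6 ∣ k and 5 ∣ k. Any common multiple of 6 and 5 is a multiple of their lcm; here gcd(6, 5) = 1, so lcm(6, 5) = 6·5 = 30, so 30 ∣ k. Since 2 ∣ 30, it follows that 2 ∣ k.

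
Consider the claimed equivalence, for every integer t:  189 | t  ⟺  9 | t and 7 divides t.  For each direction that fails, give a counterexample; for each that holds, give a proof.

(→) If 189 ∣ t, write t = 189q. Since 189 = 21·9, t = 9·(21q), so 9 ∣ t; and since 189 = 27·7, t = 7·(27q), so 7 ∣ t.

(←) This fails: take t = 63. Both 9 ∣ 63 and 7 ∣ 63, yet 63 is not a multiple of 189 (since 63 = 0·189 + 63), so 189 ∤ 63.

Only the forward direction holds.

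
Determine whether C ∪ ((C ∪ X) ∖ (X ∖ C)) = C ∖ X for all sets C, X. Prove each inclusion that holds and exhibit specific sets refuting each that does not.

The sets are not equal: only the reverse inclusion holds.

Forward inclusion. This inclusion fails. Take C = {1}, X = {1}; then 1 ∈ C ∪ ((C ∪ X) ∖ (X ∖ C)) but 1 ∉ C ∖ X.

Reverse inclusion. Let x ∈ C ∖ X. Then x ∈ C and x ∉ X, from which x ∈ C ∪ ((C ∪ X) ∖ (X ∖ C)).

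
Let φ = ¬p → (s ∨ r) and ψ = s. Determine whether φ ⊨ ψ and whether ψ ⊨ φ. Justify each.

Not equivalent: only (⇐) holds.

(⟹) This fails. Under s = F, r = T, p = F, the left side is true but the right side is false.

(⟸) Assume the antecedent. If s is true, ¬p → (s ∨ r) reduces to true regardless of the other variables. If s is false, the antecedent cannot hold. Either way ¬p → (s ∨ r) holds.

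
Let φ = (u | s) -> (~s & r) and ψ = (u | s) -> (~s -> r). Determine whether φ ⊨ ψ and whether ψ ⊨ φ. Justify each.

The forward direction holds; the converse fails.

(←) This fails. Under s = T, r = F, u = F, the left side is false but the right side is true.

(→) Assume the antecedent. If r is true, (u | s) -> (~s -> r) reduces to true regardless of the other variables. If r is false, the antecedent forces (s = F, r = F, u = F), and (u | s) -> (~s -> r) holds there. Either way (u | s) -> (~s -> r) holds.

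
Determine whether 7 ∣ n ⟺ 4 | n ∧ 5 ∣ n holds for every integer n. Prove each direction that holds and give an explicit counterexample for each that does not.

Forward direction. This fails: take n = 7. Certainly 7 ∣ 7, but 4 ∤ 7.

Converse. This fails: take n = 20. Both 4 ∣ 20 and 5 ∣ 20, yet 20 is not a multiple of 7 (since 20 = 2·7 + 6), so 7 ∤ 20.

Neither direction holds.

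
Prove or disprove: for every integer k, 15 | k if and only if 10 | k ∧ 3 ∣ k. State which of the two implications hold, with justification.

(⇒) fails; (⇐) holds.

(→) This fails: take k = 15. Certainly 15 ∣ 15, but 10 ∤ 15.

(←) Suppose 10 ∣ k and 3 ∣ k. Any common multiple of 10 and 3 is a multiple of their lcm; here gcd(10, 3) = 1, so lcm(10, 3) = 10·3 = 30, so 30 ∣ k. Since 15 ∣ 30, it follows that 15 ∣ k.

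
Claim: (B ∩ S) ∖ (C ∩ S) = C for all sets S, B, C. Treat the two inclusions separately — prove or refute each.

Forward inclusion. This inclusion fails. Take S = {1}, B = {1}, C = ∅; then 1 ∈ (B ∩ S) ∖ (C ∩ S) but 1 ∉ C.

Reverse inclusion. This inclusion fails. Take S = ∅, B = ∅, C = {1}; then 1 ∈ C but 1 ∉ (B ∩ S) ∖ (C ∩ S).

Neither inclusion holds.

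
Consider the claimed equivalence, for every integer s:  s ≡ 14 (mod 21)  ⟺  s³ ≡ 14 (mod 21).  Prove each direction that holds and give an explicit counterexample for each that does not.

(⇒) Suppose s ≡ 14 (mod 21). Write s = 21j + 14. Then (21j + 14)³ = 9261j³ + 18522j² + 12348j + 2744 = 21(441j³ + 882j² + 588j + 130) + 14, so s³ ≡ 14 (mod 21).

(⇐) Conversely, suppose s³ ≡ 14 (mod 21). The only residue r in {0, …, 20} with r³ ≡ 14 (mod 21) is r = 14, so s ≡ 14 (mod 21).

Both directions hold.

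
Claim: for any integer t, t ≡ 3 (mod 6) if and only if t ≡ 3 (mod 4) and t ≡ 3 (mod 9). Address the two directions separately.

(⇒) This fails: t = 33 gives 33 ≡ 3 (mod 6) but 33 ≡ 1 (mod 4), so the conjunction on the right does not hold.

(⇐) Conversely, if t ≡ 3 (mod 4) and t ≡ 3 (mod 9), then by the Chinese remainder theorem t ≡ 3 (mod 36). Since 3 ≡ 3 (mod 6) and 6 ∣ 36, we get t ≡ 3 (mod 6).

Not equivalent: only (⇐) holds.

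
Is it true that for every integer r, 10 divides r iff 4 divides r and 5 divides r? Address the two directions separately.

(⟹) This fails: take r = 10. Certainly 10 ∣ 10, but 4 ∤ 10.

(⟸) Suppose 4 ∣ r and 5 ∣ r. Any common multiple of 4 and 5 is a multiple of their lcm; here gcd(4, 5) = 1, so lcm(4, 5) = 4·5 = 20, so 20 ∣ r. Since 10 ∣ 20, it follows that 10 ∣ r.

(⇒) fails; (⇐) holds.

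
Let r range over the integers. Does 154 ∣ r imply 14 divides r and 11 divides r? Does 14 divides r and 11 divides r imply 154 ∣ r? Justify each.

[⇒] If 154 ∣ r, write r = 154q. Since 154 = 11·14, r = 14·(11q), so 14 ∣ r; and since 154 = 14·11, r = 11·(14q), so 11 ∣ r.

[⇐] Suppose 14 ∣ r and 11 ∣ r. Any common multiple of 14 and 11 is a multiple of their lcm; here gcd(14, 11) = 1, so lcm(14, 11) = 14·11 = 154, so 154 ∣ r.

Both directions hold.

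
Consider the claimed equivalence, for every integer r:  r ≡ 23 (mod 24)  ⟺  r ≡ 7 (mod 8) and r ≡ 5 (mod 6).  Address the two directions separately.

The biconditional holds.

[⇒] Suppose r ≡ 23 (mod 24); write r = 24j + 23. Since 8 ∣ 24, reducing mod 8 gives r ≡ 23 ≡ 7 (mod 8); since 6 ∣ 24, reducing mod 6 gives r ≡ 23 ≡ 5 (mod 6).

[⇐] Conversely, if r ≡ 7 (mod 8) and r ≡ 5 (mod 6), then by the Chinese remainder theorem r ≡ 23 (mod 24). This is exactly r ≡ 23 (mod 24).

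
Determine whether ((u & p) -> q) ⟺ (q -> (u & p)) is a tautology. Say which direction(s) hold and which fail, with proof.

(→) This fails. Under q = T, p = F, u = F, the left side is true but the right side is false.

(←) This fails. Under q = F, p = T, u = T, the left side is false but the right side is true.

Neither implication holds.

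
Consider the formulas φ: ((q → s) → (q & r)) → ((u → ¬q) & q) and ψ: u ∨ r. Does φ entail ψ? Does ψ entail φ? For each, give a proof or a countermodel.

(→) This fails. Under s = F, r = F, u = F, q = F, the left side is true but the right side is false.

(←) This fails. Under s = F, r = F, u = T, q = T, the left side is false but the right side is true.

Neither direction holds.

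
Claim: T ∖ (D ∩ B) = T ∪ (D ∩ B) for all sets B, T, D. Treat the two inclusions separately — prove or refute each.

(⊆) Let x ∈ T ∖ (D ∩ B). Then either x ∈ T and x ∉ B, D; or x ∈ B ∩ T and x ∉ D; or x ∈ T ∩ D and x ∉ B. In each case x ∈ T ∪ (D ∩ B), so T ∖ (D ∩ B) ⊆ T ∪ (D ∩ B).

(⊇) This inclusion fails. Take B = {1}, T = ∅, D = {1}; then 1 ∈ T ∪ (D ∩ B) but 1 ∉ T ∖ (D ∩ B).

(⊆) holds; (⊇) fails.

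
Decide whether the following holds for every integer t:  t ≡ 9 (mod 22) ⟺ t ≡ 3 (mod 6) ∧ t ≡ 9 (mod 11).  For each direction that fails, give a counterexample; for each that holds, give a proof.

(⇒) This fails: t = 53 gives 53 ≡ 9 (mod 22) but 53 ≡ 5 (mod 6), so the conjunction on the right does not hold.

(⇐) Conversely, if t ≡ 3 (mod 6) and t ≡ 9 (mod 11), then by the Chinese remainder theorem t ≡ 9 (mod 66). Since 9 ≡ 9 (mod 22) and 22 ∣ 66, we get t ≡ 9 (mod 22).

Not equivalent: only (⇐) holds.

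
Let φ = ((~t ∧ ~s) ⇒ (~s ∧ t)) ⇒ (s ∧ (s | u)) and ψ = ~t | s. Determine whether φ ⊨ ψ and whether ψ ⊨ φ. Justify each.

Forward direction. Assume the antecedent. If s is true, ~t | s reduces to true regardless of the other variables. If s is false, the antecedent forces (u = F, s = F, t = F) or (u = T, s = F, t = F), and ~t | s holds there. Either way ~t | s holds.

Converse. Assume the antecedent. If s is true, the consequent reduces to true regardless of the other variables. If s is false, the antecedent forces (u = F, s = F, t = F) or (u = T, s = F, t = F), and the consequent holds there. Either way the consequent holds.

Both directions hold.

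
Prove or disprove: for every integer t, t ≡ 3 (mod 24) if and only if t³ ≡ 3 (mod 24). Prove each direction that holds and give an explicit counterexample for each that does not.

Equivalent; both directions hold.

(⟹) Suppose t ≡ 3 (mod 24). Write t = 24j + 3. Then (24j + 3)³ = 13824j³ + 5184j² + 648j + 27 = 24(576j³ + 216j² + 27j + 1) + 3, so t³ ≡ 3 (mod 24).

(⟸) Conversely, suppose t³ ≡ 3 (mod 24). The only residue r in {0, …, 23} with r³ ≡ 3 (mod 24) is r = 3, so t ≡ 3 (mod 24).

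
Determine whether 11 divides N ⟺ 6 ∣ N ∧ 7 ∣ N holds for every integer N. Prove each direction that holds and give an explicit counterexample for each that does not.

(→) This fails: take N = 11. Certainly 11 ∣ 11, but 6 ∤ 11.

(←) This fails: take N = 42. Both 6 ∣ 42 and 7 ∣ 42, yet 42 is not a multiple of 11 (since 42 = 3·11 + 9), so 11 ∤ 42.

Both directions fail.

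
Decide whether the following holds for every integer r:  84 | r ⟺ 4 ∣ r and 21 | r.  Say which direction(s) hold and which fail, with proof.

Both directions hold.

Forward direction. If 84 ∣ r, write r = 84q. Since 84 = 21·4, r = 4·(21q), so 4 ∣ r; and since 84 = 4·21, r = 21·(4q), so 21 ∣ r.

Converse. Suppose 4 ∣ r and 21 ∣ r. Any common multiple of 4 and 21 is a multiple of their lcm; here gcd(4, 21) = 1, so lcm(4, 21) = 4·21 = 84, so 84 ∣ r.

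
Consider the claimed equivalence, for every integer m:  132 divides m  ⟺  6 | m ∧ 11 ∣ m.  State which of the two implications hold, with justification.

Not equivalent: only (⇒) holds.

(⟹) If 132 ∣ m, write m = 132q. Since 132 = 22·6, m = 6·(22q), so 6 ∣ m; and since 132 = 12·11, m = 11·(12q), so 11 ∣ m.

(⟸) This fails: take m = 66. Both 6 ∣ 66 and 11 ∣ 66, yet 66 is not a multiple of 132 (since 66 = 0·132 + 66), so 132 ∤ 66.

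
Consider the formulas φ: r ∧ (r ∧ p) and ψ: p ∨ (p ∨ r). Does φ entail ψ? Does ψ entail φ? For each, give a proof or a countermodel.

(→) Assume the antecedent. If p is true, p ∨ (p ∨ r) reduces to true regardless of the other variables. If p is false, the antecedent cannot hold. Either way p ∨ (p ∨ r) holds.

(←) This fails. Under p = T, r = F, the left side is false but the right side is true.

Not equivalent: only (⇒) holds.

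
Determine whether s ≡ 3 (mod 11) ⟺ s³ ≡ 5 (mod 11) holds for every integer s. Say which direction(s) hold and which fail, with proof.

Both directions hold.

[⇒] Suppose s ≡ 3 (mod 11). Write s = 11j + 3. Then (11j + 3)³ = 1331j³ + 1089j² + 297j + 27 = 11(121j³ + 99j² + 27j + 2) + 5, so s³ ≡ 5 (mod 11).

[⇐] For the converse, argue contrapositively. If s ≢ 3 (mod 11), then s is congruent to one of 0, 1, 2, 4, 5, 6, 7, 8, 9, 10 modulo 11, and these give s³ ≡ 0, 1, 8, 9, 4, 7, 2, 6, 3, 10 respectively — never 5.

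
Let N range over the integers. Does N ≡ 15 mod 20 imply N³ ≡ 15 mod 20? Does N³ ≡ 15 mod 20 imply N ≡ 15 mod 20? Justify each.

[⇒] Suppose N ≡ 15 mod 20. Write N = 20j + 15. Then (20j + 15)³ = 8000j³ + 18000j² + 13500j + 3375 = 20(400j³ + 900j² + 675j + 168) + 15, so N³ ≡ 15 (mod 20).

[⇐] Conversely, suppose N³ ≡ 15 (mod 20). The only residue r in {0, …, 19} with r³ ≡ 15 (mod 20) is r = 15, so N ≡ 15 (mod 20).

Equivalent; both directions hold.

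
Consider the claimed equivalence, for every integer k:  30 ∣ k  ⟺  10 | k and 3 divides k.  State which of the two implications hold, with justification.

(→) If 30 ∣ k, write k = 30q. Since 30 = 3·10, k = 10·(3q), so 10 ∣ k; and since 30 = 10·3, k = 3·(10q), so 3 ∣ k.

(←) Suppose 10 ∣ k and 3 ∣ k. Any common multiple of 10 and 3 is a multiple of their lcm; here gcd(10, 3) = 1, so lcm(10, 3) = 10·3 = 30, so 30 ∣ k.

Both directions hold; the statement is true.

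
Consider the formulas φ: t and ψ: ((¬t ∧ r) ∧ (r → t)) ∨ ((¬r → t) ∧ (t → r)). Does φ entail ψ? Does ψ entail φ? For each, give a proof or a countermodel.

Neither direction holds.

(⇒) This fails. Under t = T, r = F, the left side is true but the right side is false.

(⇐) This fails. Under t = F, r = T, the left side is false but the right side is true.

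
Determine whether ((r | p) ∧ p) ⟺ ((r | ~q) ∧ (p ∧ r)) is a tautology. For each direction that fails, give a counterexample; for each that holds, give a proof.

(⟸) Assume the antecedent. If r is true, the antecedent forces (r = T, p = T, q = F) or (r = T, p = T, q = T), and (r | p) ∧ p holds there. If r is false, the antecedent cannot hold. Either way (r | p) ∧ p holds.

(⟹) This fails. Under r = F, p = T, q = F, the left side is true but the right side is false.

Only the reverse direction holds.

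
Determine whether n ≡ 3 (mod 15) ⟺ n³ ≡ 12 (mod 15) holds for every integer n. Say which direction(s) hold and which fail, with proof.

(⟹) Suppose n ≡ 3 (mod 15). Write n = 15j + 3. Then (15j + 3)³ = 3375j³ + 2025j² + 405j + 27 = 15(225j³ + 135j² + 27j + 1) + 12, so n³ ≡ 12 (mod 15).

(⟸) Conversely, suppose n³ ≡ 12 (mod 15). The only residue r in {0, …, 14} with r³ ≡ 12 (mod 15) is r = 3, so n ≡ 3 (mod 15).

Both directions hold; the statement is true.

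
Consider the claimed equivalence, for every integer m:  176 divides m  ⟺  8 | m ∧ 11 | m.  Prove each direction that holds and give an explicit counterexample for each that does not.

Not equivalent: only (⇒) holds.

(→) If 176 ∣ m, write m = 176q. Since 176 = 22·8, m = 8·(22q), so 8 ∣ m; and since 176 = 16·11, m = 11·(16q), so 11 ∣ m.

(←) This fails: take m = 88. Both 8 ∣ 88 and 11 ∣ 88, yet 88 is not a multiple of 176 (since 88 = 0·176 + 88), so 176 ∤ 88.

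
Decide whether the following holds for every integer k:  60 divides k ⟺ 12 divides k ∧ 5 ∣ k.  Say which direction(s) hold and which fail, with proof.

Forward direction. If 60 ∣ k, write k = 60q. Since 60 = 5·12, k = 12·(5q), so 12 ∣ k; and since 60 = 12·5, k = 5·(12q), so 5 ∣ k.

Converse. Suppose 12 ∣ k and 5 ∣ k. Any common multiple of 12 and 5 is a multiple of their lcm; here gcd(12, 5) = 1, so lcm(12, 5) = 12·5 = 60, so 60 ∣ k.

Both directions hold.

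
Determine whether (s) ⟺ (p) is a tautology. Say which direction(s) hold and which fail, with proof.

(⇒) This fails. Under p = F, s = T, the left side is true but the right side is false.

(⇐) This fails. Under p = T, s = F, the left side is false but the right side is true.

Both directions fail.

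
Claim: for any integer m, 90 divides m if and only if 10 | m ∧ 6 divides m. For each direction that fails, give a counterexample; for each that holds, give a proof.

Not equivalent: only (⇒) holds.

Forward direction. If 90 ∣ m, write m = 90q. Since 90 = 9·10, m = 10·(9q), so 10 ∣ m; and since 90 = 15·6, m = 6·(15q), so 6 ∣ m.

Converse. This fails: take m = 30. Both 10 ∣ 30 and 6 ∣ 30, yet 30 is not a multiple of 90 (since 30 = 0·90 + 30), so 90 ∤ 30.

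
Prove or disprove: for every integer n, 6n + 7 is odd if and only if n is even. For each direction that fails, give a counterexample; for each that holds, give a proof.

[⇐] Suppose n is even. Since 6 is even, 6n is even for every n, so 6n + 7 has the same parity as 7, which is odd. Hence 6n + 7 is odd.

[⇒] This fails: take n = 3. Then 6n + 7 = 25, which is odd, yet n = 3 is odd, not even.

(⇒) fails; (⇐) holds.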